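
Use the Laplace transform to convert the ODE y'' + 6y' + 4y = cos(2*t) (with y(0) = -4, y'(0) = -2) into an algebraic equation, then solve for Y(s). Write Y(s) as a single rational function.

Transform both sides with L{·}.
With L{y''} = s^2 Y - s·y(0) - y'(0) and L{y'} = sY - y(0), with y(0) = -4, y'(0) = -2: the LHS transforms to (s^2 + 6*s + 4)Y - (-4*s - 26).
The right side is L{cos(2*t)} = s/(s^2 + 4).
So (s^2 + 6*s + 4)Y = s/(s^2 + 4) + (-4*s - 26).
Solve for Y(s) and write it as one ratio of polynomials.

Y(s) = (-4*s^3 - 26*s^2 - 15*s - 104)/(s^4 + 6*s^3 + 8*s^2 + 24*s + 16)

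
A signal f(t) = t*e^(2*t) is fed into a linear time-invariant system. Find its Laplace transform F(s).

L{e^(2t)} = 1/(s - 2).
Then apply L{t·g(t)} = -d/ds[G(s)] with G(s) = 1/(s - 2):
differentiating 1 time and applying the sign gives (s - 2)^(-2).

F(s) = (s - 2)^(-2)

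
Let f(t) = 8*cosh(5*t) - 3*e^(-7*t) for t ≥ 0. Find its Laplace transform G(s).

By linearity of the Laplace transform, transform each term separately.
(-3)·[L{e^(-7t)} = 1/(s + 7)]; (8)·[L{cosh(5t)} = s/(s^2 - 25)].

G(s) = 8*s/(s^2 - 25) - 3/(s + 7)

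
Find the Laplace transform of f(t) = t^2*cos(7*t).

2*s*(s^2 - 147)/(s^2 + 49)^3

L{cos(7t)} = s/(s^2 + 49).
Then apply L{t^2·g(t)} = (-1)^2 d^2/ds^2[G(s)] with G(s) = s/(s^2 + 49):
differentiating 2 times and applying the sign gives 2*s*(s^2 - 147)/(s^2 + 49)^3.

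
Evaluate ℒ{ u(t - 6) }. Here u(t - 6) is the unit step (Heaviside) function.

exp(-6*s)/s

By the second shifting theorem, L{u(t - c)·g(t - c)} = e^(-cs)·G(s) with c = 6 and G(s) = L{g(t)}.
L{1} = 1/s.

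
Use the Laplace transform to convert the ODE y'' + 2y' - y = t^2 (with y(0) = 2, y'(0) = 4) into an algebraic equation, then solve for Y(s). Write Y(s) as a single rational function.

Transform both sides with L{·}.
The derivative rules (L{y''} = s^2 Y - s·y(0) - y'(0) and L{y'} = sY - y(0), with y(0) = 2, y'(0) = 4) turn the left side into (s^2 + 2*s - 1)Y - (2*s + 8).
The right side is L{t^2} = 2/s^3.
So (s^2 + 2*s - 1)Y = 2/s^3 + (2*s + 8).
Solve for Y(s) and write it as one ratio of polynomials.

Y(s) = (2*s^4 + 8*s^3 + 2)/(s^5 + 2*s^4 - s^3)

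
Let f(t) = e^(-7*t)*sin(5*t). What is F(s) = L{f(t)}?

L{sin(5t)} = 5/(s^2 + 25).
By the first shifting theorem, multiplying by e^(-7t) replaces s with s + 7.

F(s) = 5/((s + 7)^2 + 25)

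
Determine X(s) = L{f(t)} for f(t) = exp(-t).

L{e^(-t)} = 1/(s + 1).

X(s) = 1/(s + 1)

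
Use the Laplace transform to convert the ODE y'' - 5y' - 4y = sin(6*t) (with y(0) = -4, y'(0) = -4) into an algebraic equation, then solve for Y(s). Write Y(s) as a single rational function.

Apply the Laplace transform to the equation.
The derivative rules (L{y''} = s^2 Y - s·y(0) - y'(0) and L{y'} = sY - y(0), with y(0) = -4, y'(0) = -4) turn the left side into (s^2 - 5*s - 4)Y - (-4*s + 16).
The right side is L{sin(6*t)} = 6/(s^2 + 36).
So (s^2 - 5*s - 4)Y = 6/(s^2 + 36) + (-4*s + 16).
Isolate Y and clear denominators.

Y(s) = (-4*s^3 + 16*s^2 - 144*s + 582)/(s^4 - 5*s^3 + 32*s^2 - 180*s - 144)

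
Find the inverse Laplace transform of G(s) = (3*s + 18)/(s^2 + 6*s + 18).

3*exp(-3*t)*sin(3*t) + 3*exp(-3*t)*cos(3*t)

Complete the square in the denominator: s^2 + 6*s + 18 = (s + 3)^2 + 3^2.
Split the numerator to match: 3*s + 18 = 3·(s + 3) + 3·3.
Invert each term: 3·(s + 3)/((s + 3)^2 + 9) ↔ 3e^(-3t)cos(3t); 3·3/((s + 3)^2 + 9) ↔ 3e^(-3t)sin(3t).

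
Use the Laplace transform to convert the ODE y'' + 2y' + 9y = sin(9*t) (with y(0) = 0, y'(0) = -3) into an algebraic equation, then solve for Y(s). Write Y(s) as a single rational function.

Y(s) = (-3*s^2 - 234)/(s^4 + 2*s^3 + 90*s^2 + 162*s + 729)

Apply the Laplace transform to the equation.
The derivative rules (L{y''} = s^2 Y - s·y(0) - y'(0) and L{y'} = sY - y(0), with y(0) = 0, y'(0) = -3) turn the left side into (s^2 + 2*s + 9)Y - (-3).
The right side is L{sin(9*t)} = 9/(s^2 + 81).
So (s^2 + 2*s + 9)Y = 9/(s^2 + 81) + (-3).
Isolate Y and clear denominators.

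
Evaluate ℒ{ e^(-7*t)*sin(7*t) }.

7/((s + 7)^2 + 49)

L{sin(7t)} = 7/(s^2 + 49).
By the first shifting theorem, multiplying by e^(-7t) replaces s with s + 7.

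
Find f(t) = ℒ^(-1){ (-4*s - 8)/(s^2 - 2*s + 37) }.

Complete the square in the denominator: s^2 - 2*s + 37 = (s - 1)^2 + 6^2.
Split the numerator to match: -4*s - 8 = -4·(s - 1) - 2·6.
Invert each term: -4·(s - 1)/((s - 1)^2 + 36) ↔ -4e^(t)cos(6t); -2·6/((s - 1)^2 + 36) ↔ -2e^(t)sin(6t).

f(t) = -2*exp(t)*sin(6*t) - 4*exp(t)*cos(6*t)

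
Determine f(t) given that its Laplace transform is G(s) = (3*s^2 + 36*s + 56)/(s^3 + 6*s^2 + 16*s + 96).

Factor the denominator: s^3 + 6*s^2 + 16*s + 96 = (s + 6)*(s^2 + 16).
Partial fraction decomposition gives [-1/(s + 6)] + [4*s/(s^2 + 16)] + [12/(s^2 + 16)].
Invert each term: -1/(s + 6) ↔ -e^(-6t); 4·s/(s^2 + 16) ↔ 4cos(4t); 3·4/(s^2 + 16) ↔ 3sin(4t).

f(t) = 3*sin(4*t) + 4*cos(4*t) - exp(-6*t)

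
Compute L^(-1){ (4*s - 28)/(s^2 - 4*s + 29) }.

Complete the square in the denominator: s^2 - 4*s + 29 = (s - 2)^2 + 5^2.
Split the numerator to match: 4*s - 28 = 4·(s - 2) - 4·5.
Invert each term: 4·(s - 2)/((s - 2)^2 + 25) ↔ 4e^(2t)cos(5t); -4·5/((s - 2)^2 + 25) ↔ -4e^(2t)sin(5t).

-4*exp(2*t)*sin(5*t) + 4*exp(2*t)*cos(5*t)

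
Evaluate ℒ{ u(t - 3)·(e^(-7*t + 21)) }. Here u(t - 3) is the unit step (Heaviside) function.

By the second shifting theorem, L{u(t - c)·g(t - c)} = e^(-cs)·G(s) with c = 3 and G(s) = L{g(t)}.
L{e^(-7t)} = 1/(s + 7).

exp(-3*s)/(s + 7)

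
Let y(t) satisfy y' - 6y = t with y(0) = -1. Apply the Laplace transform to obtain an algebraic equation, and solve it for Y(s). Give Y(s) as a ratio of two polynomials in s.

Laplace-transform each side.
Using L{y'} = sY - y(0) = sY - (-1), the left side becomes (s - 6)Y - (-1).
The right side is L{t} = s^(-2).
So (s - 6)Y = s^(-2) + (-1).
Solve for Y(s) and write it as one ratio of polynomials.

Y(s) = (-s^2 + 1)/(s^3 - 6*s^2)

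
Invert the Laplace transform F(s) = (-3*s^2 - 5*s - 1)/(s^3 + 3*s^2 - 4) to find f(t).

Factor the denominator: s^3 + 3*s^2 - 4 = (s - 1)*(s + 2)^2.
Partial fraction decomposition gives [-2/(s + 2)] + [(s + 2)^(-2)] + [-1/(s - 1)].
Invert each term: -2/(s + 2) ↔ -2e^(-2t); 1/(s + 2)^2 ↔ t·e^(-2t); -1/(s - 1) ↔ -e^(t).

f(t) = t*exp(-2*t) - exp(t) - 2*exp(-2*t)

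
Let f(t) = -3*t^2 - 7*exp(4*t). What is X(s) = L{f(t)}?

By linearity of the Laplace transform, transform each term separately.
(-3)·[L{t^2} = 2!/s^3 = 2/s^3]; (-7)·[L{e^(4t)} = 1/(s - 4)].

X(s) = -7/(s - 4) - 6/s^3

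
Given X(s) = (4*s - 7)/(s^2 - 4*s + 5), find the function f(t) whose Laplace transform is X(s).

f(t) = exp(2*t)*sin(t) + 4*exp(2*t)*cos(t)

Complete the square in the denominator: s^2 - 4*s + 5 = (s - 2)^2 + 1^2.
Split the numerator to match: 4*s - 7 = 4·(s - 2) + 1·1.
Invert each term: 4·(s - 2)/((s - 2)^2 + 1) ↔ 4e^(2t)cos(t); 1·1/((s - 2)^2 + 1) ↔ e^(2t)sin(t).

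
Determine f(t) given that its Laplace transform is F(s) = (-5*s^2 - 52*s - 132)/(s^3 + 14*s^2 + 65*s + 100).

f(t) = -3*t*exp(-5*t) - 4*exp(-4*t) - exp(-5*t)

Factor the denominator: s^3 + 14*s^2 + 65*s + 100 = (s + 4)*(s + 5)^2.
Partial fraction decomposition gives [-1/(s + 5)] + [-3/(s + 5)^2] + [-4/(s + 4)].
Invert each term: -1/(s + 5) ↔ -e^(-5t); -3/(s + 5)^2 ↔ -3t·e^(-5t); -4/(s + 4) ↔ -4e^(-4t).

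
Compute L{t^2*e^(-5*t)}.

2/(s + 5)^3

L{e^(-5t)} = 1/(s + 5).
Then apply L{t^2·g(t)} = (-1)^2 d^2/ds^2[G(s)] with G(s) = 1/(s + 5):
differentiating 2 times and applying the sign gives 2/(s + 5)^3.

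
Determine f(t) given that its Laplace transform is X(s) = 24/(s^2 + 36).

f(t) = 4*sin(6*t)

Since L{sin(6t)} = 6/(s^2 + 36), the inverse is sin(6*t), scaled by 4.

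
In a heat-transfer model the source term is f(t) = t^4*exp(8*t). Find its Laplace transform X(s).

L{t^4} = 4!/s^5 = 24/s^5.
By the first shifting theorem, multiplying by e^(8t) replaces s with s - 8.

X(s) = 24/(s - 8)^5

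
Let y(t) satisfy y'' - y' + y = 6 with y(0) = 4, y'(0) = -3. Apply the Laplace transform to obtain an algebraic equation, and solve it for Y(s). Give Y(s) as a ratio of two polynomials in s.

Y(s) = (4*s^2 - 7*s + 6)/(s^3 - s^2 + s)

Take the Laplace transform of both sides.
Using L{y''} = s^2 Y - s·y(0) - y'(0) and L{y'} = sY - y(0), with y(0) = 4, y'(0) = -3, the left side becomes (s^2 - s + 1)Y - (4*s - 7).
The right side is L{6} = 6/s.
So (s^2 - s + 1)Y = 6/s + (4*s - 7).
Isolate Y and clear denominators.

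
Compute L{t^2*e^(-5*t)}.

L{t^2} = 2!/s^3 = 2/s^3.
By the first shifting theorem, multiplying by e^(-5t) replaces s with s + 5.

2/(s + 5)^3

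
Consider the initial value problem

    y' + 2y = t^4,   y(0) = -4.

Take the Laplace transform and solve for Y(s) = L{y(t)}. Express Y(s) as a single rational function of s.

Y(s) = (-4*s^5 + 24)/(s^6 + 2*s^5)

Laplace-transform each side.
The derivative rules (L{y'} = sY - y(0) = sY - (-4)) turn the left side into (s + 2)Y - (-4).
The right side is L{t^4} = 24/s^5.
So (s + 2)Y = 24/s^5 + (-4).
Divide through and combine into a single rational function.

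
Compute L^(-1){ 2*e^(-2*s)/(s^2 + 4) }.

The factor e^(-2s) signals a time shift by c = 2 (second shifting theorem).
L{sin(2t)} = 2/(s^2 + 4), so L^-1{2/(s^2 + 4)} = sin(2*t).
Hence the inverse is u(t - 2) times that function evaluated at t - 2.

Heaviside(t - 2)*(sin(2*t - 4))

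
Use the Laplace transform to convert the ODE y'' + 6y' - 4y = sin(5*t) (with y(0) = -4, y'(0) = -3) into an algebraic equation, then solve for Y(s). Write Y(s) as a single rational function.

Transform both sides with L{·}.
With L{y''} = s^2 Y - s·y(0) - y'(0) and L{y'} = sY - y(0), with y(0) = -4, y'(0) = -3: the LHS transforms to (s^2 + 6*s - 4)Y - (-4*s - 27).
The right side is L{sin(5*t)} = 5/(s^2 + 25).
So (s^2 + 6*s - 4)Y = 5/(s^2 + 25) + (-4*s - 27).
Divide through and combine into a single rational function.

Y(s) = (-4*s^3 - 27*s^2 - 100*s - 670)/(s^4 + 6*s^3 + 21*s^2 + 150*s - 100)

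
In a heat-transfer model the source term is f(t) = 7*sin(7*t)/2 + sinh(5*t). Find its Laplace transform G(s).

G(s) = 49/(2*(s^2 + 49)) + 5/(s^2 - 25)

Apply the Laplace transform termwise.
(7/2)·[L{sin(7t)} = 7/(s^2 + 49)]; L{sinh(5t)} = 5/(s^2 - 25).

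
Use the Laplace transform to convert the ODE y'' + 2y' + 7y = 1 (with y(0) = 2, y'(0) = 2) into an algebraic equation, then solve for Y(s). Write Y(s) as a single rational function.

Apply the Laplace transform to the equation.
Using L{y''} = s^2 Y - s·y(0) - y'(0) and L{y'} = sY - y(0), with y(0) = 2, y'(0) = 2, the left side becomes (s^2 + 2*s + 7)Y - (2*s + 6).
The right side is L{1} = 1/s.
So (s^2 + 2*s + 7)Y = 1/s + (2*s + 6).
Isolate Y and clear denominators.

Y(s) = (2*s^2 + 6*s + 1)/(s^3 + 2*s^2 + 7*s)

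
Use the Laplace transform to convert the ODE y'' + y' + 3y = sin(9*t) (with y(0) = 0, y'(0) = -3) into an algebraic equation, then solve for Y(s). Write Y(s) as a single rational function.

Y(s) = (-3*s^2 - 234)/(s^4 + s^3 + 84*s^2 + 81*s + 243)

Take the Laplace transform of both sides.
With L{y''} = s^2 Y - s·y(0) - y'(0) and L{y'} = sY - y(0), with y(0) = 0, y'(0) = -3: the LHS transforms to (s^2 + s + 3)Y - (-3).
The right side is L{sin(9*t)} = 9/(s^2 + 81).
So (s^2 + s + 3)Y = 9/(s^2 + 81) + (-3).
Divide through and combine into a single rational function.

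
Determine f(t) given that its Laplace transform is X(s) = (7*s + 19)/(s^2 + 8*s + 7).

Factor the denominator: s^2 + 8*s + 7 = (s + 1)*(s + 7).
Partial fraction decomposition gives [5/(s + 7)] + [2/(s + 1)].
Invert each term: 5/(s + 7) ↔ 5e^(-7t); 2/(s + 1) ↔ 2e^(-t).

f(t) = 2*exp(-t) + 5*exp(-7*t)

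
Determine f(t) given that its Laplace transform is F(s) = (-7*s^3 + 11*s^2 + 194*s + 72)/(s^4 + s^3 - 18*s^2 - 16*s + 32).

Factor the denominator: s^4 + s^3 - 18*s^2 - 16*s + 32 = (s - 4)*(s - 1)*(s + 2)*(s + 4).
Partial fraction decomposition gives [4/(s - 4)] + [-6/(s - 1)] + [1/(s + 4)] + [-6/(s + 2)].
Invert each term: 4/(s - 4) ↔ 4e^(4t); -6/(s - 1) ↔ -6e^(t); 1/(s + 4) ↔ e^(-4t); -6/(s + 2) ↔ -6e^(-2t).

f(t) = 4*exp(4*t) - 6*exp(t) - 6*exp(-2*t) + exp(-4*t)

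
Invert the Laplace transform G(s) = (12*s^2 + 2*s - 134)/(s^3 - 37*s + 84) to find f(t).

Factor the denominator: s^3 - 37*s + 84 = (s - 4)*(s - 3)*(s + 7).
Partial fraction decomposition gives [4/(s + 7)] + [6/(s - 4)] + [2/(s - 3)].
Invert each term: 4/(s + 7) ↔ 4e^(-7t); 6/(s - 4) ↔ 6e^(4t); 2/(s - 3) ↔ 2e^(3t).

f(t) = 6*exp(4*t) + 2*exp(3*t) + 4*exp(-7*t)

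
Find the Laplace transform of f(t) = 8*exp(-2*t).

L{8} = 8/s.
By the first shifting theorem, multiplying by e^(-2t) replaces s with s + 2.

8/(s + 2)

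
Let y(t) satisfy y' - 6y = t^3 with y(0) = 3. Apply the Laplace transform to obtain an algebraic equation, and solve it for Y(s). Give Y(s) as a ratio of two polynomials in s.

Y(s) = (3*s^4 + 6)/(s^5 - 6*s^4)

Laplace-transform each side.
With L{y'} = sY - y(0) = sY - 3: the LHS transforms to (s - 6)Y - (3).
The right side is L{t^3} = 6/s^4.
So (s - 6)Y = 6/s^4 + (3).
Solve for Y(s) and write it as one ratio of polynomials.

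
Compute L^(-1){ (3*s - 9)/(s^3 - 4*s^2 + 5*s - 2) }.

Factor the denominator: s^3 - 4*s^2 + 5*s - 2 = (s - 2)*(s - 1)^2.
Partial fraction decomposition gives [3/(s - 1)] + [6/(s - 1)^2] + [-3/(s - 2)].
Invert each term: 3/(s - 1) ↔ 3e^(t); 6/(s - 1)^2 ↔ 6t·e^(t); -3/(s - 2) ↔ -3e^(2t).

6*t*exp(t) - 3*exp(2*t) + 3*exp(t)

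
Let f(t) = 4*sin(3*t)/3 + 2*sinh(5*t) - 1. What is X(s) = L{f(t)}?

X(s) = 4/(s^2 + 9) + 10/(s^2 - 25) - 1/s

The transform is linear, so treat each term independently.
(2)·[L{sinh(5t)} = 5/(s^2 - 25)]; (4/3)·[L{sin(3t)} = 3/(s^2 + 9)]; L{-1} = -1/s.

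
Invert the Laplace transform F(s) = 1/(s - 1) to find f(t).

Since L{e^(t)} = 1/(s - 1), the inverse is e^(t).

f(t) = exp(t)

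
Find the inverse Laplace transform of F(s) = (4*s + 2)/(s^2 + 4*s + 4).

Factor the denominator: s^2 + 4*s + 4 = (s + 2)^2.
Partial fraction decomposition gives [4/(s + 2)] + [-6/(s + 2)^2].
Invert each term: 4/(s + 2) ↔ 4e^(-2t); -6/(s + 2)^2 ↔ -6t·e^(-2t).

-6*t*exp(-2*t) + 4*exp(-2*t)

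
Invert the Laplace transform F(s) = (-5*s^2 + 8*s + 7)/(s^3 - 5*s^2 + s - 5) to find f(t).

f(t) = -3*exp(5*t) - 2*sin(t) - 2*cos(t)

Factor the denominator: s^3 - 5*s^2 + s - 5 = (s - 5)*(s^2 + 1).
Partial fraction decomposition gives [-3/(s - 5)] + [-2*s/(s^2 + 1)] + [-2/(s^2 + 1)].
Invert each term: -3/(s - 5) ↔ -3e^(5t); -2·s/(s^2 + 1) ↔ -2cos(t); -2·1/(s^2 + 1) ↔ -2sin(t).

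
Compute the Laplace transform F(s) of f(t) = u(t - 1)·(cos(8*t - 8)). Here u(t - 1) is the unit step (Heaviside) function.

By the second shifting theorem, L{u(t - c)·g(t - c)} = e^(-cs)·G(s) with c = 1 and G(s) = L{g(t)}.
L{cos(8t)} = s/(s^2 + 64).

F(s) = s*exp(-s)/(s^2 + 64)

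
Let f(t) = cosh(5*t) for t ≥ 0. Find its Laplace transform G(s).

G(s) = s/(s^2 - 25)

L{cosh(5t)} = s/(s^2 - 25).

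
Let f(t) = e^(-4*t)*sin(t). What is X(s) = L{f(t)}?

L{sin(t)} = 1/(s^2 + 1).
By the first shifting theorem, multiplying by e^(-4t) replaces s with s + 4.

X(s) = 1/((s + 4)^2 + 1)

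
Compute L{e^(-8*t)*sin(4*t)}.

4/((s + 8)^2 + 16)

L{sin(4t)} = 4/(s^2 + 16).
By the first shifting theorem, multiplying by e^(-8t) replaces s with s + 8.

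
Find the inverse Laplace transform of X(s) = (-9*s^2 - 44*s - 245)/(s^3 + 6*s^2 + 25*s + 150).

-4*sin(5*t) - 4*cos(5*t) - 5*exp(-6*t)

Factor the denominator: s^3 + 6*s^2 + 25*s + 150 = (s + 6)*(s^2 + 25).
Partial fraction decomposition gives [-5/(s + 6)] + [-4*s/(s^2 + 25)] + [-20/(s^2 + 25)].
Invert each term: -5/(s + 6) ↔ -5e^(-6t); -4·s/(s^2 + 25) ↔ -4cos(5t); -4·5/(s^2 + 25) ↔ -4sin(5t).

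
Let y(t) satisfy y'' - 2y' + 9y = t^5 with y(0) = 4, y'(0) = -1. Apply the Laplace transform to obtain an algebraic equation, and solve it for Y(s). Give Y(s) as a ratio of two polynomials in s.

Transform both sides with L{·}.
Using L{y''} = s^2 Y - s·y(0) - y'(0) and L{y'} = sY - y(0), with y(0) = 4, y'(0) = -1, the left side becomes (s^2 - 2*s + 9)Y - (4*s - 9).
The right side is L{t^5} = 120/s^6.
So (s^2 - 2*s + 9)Y = 120/s^6 + (4*s - 9).
Solve for Y(s) and write it as one ratio of polynomials.

Y(s) = (4*s^7 - 9*s^6 + 120)/(s^8 - 2*s^7 + 9*s^6)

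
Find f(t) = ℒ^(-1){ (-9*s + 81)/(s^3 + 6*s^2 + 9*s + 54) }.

Factor the denominator: s^3 + 6*s^2 + 9*s + 54 = (s + 6)*(s^2 + 9).
Partial fraction decomposition gives [3/(s + 6)] + [-3*s/(s^2 + 9)] + [9/(s^2 + 9)].
Invert each term: 3/(s + 6) ↔ 3e^(-6t); -3·s/(s^2 + 9) ↔ -3cos(3t); 3·3/(s^2 + 9) ↔ 3sin(3t).

f(t) = 3*sin(3*t) - 3*cos(3*t) + 3*exp(-6*t)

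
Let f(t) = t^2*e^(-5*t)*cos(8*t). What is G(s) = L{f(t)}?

G(s) = 2*(s + 5)*(s^2 + 10*s - 167)/(s^2 + 10*s + 89)^3

L{cos(8t)} = s/(s^2 + 64).
Multiplying by e^(-5t) shifts s → s + 5, so L{e^(-5*t)*cos(8*t)} = (s + 5)/((s + 5)^2 + 64).
Then apply L{t^2·g(t)} = (-1)^2 d^2/ds^2[H(s)] with H(s) = (s + 5)/((s + 5)^2 + 64):
differentiating 2 times and applying the sign gives 2*(s + 5)*(s^2 + 10*s - 167)/(s^2 + 10*s + 89)^3.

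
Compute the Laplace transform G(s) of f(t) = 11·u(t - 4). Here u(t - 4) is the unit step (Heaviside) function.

G(s) = 11*exp(-4*s)/s

By the second shifting theorem, L{u(t - c)·g(t - c)} = e^(-cs)·H(s) with c = 4 and H(s) = L{g(t)}.
L{11} = 11/s.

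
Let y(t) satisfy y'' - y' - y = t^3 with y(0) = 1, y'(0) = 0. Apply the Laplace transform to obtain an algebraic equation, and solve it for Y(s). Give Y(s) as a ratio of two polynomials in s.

Transform both sides with L{·}.
With L{y''} = s^2 Y - s·y(0) - y'(0) and L{y'} = sY - y(0), with y(0) = 1, y'(0) = 0: the LHS transforms to (s^2 - s - 1)Y - (s - 1).
The right side is L{t^3} = 6/s^4.
So (s^2 - s - 1)Y = 6/s^4 + (s - 1).
Solve for Y(s) and write it as one ratio of polynomials.

Y(s) = (s^5 - s^4 + 6)/(s^6 - s^5 - s^4)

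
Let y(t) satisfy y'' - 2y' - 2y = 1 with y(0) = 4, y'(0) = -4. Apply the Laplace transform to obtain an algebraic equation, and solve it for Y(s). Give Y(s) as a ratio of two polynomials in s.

Apply the Laplace transform to the equation.
With L{y''} = s^2 Y - s·y(0) - y'(0) and L{y'} = sY - y(0), with y(0) = 4, y'(0) = -4: the LHS transforms to (s^2 - 2*s - 2)Y - (4*s - 12).
The right side is L{1} = 1/s.
So (s^2 - 2*s - 2)Y = 1/s + (4*s - 12).
Isolate Y and clear denominators.

Y(s) = (4*s^2 - 12*s + 1)/(s^3 - 2*s^2 - 2*s)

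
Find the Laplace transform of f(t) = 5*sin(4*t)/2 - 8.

The transform is linear, so treat each term independently.
(5/2)·[L{sin(4t)} = 4/(s^2 + 16)]; L{-8} = -8/s.

10/(s^2 + 16) - 8/s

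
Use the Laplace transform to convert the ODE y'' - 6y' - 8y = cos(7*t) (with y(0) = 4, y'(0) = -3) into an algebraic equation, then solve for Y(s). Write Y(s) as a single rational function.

Y(s) = (4*s^3 - 27*s^2 + 197*s - 1323)/(s^4 - 6*s^3 + 41*s^2 - 294*s - 392)

Take the Laplace transform of both sides.
The derivative rules (L{y''} = s^2 Y - s·y(0) - y'(0) and L{y'} = sY - y(0), with y(0) = 4, y'(0) = -3) turn the left side into (s^2 - 6*s - 8)Y - (4*s - 27).
The right side is L{cos(7*t)} = s/(s^2 + 49).
So (s^2 - 6*s - 8)Y = s/(s^2 + 49) + (4*s - 27).
Divide through and combine into a single rational function.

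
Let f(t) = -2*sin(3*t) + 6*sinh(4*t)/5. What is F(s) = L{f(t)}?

By linearity of the Laplace transform, transform each term separately.
(-2)·[L{sin(3t)} = 3/(s^2 + 9)]; (6/5)·[L{sinh(4t)} = 4/(s^2 - 16)].

F(s) = -6/(s^2 + 9) + 24/(5*(s^2 - 16))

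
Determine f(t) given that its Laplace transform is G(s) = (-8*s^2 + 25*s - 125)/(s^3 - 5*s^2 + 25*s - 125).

Factor the denominator: s^3 - 5*s^2 + 25*s - 125 = (s - 5)*(s^2 + 25).
Partial fraction decomposition gives [-4/(s - 5)] + [-4*s/(s^2 + 25)] + [5/(s^2 + 25)].
Invert each term: -4/(s - 5) ↔ -4e^(5t); -4·s/(s^2 + 25) ↔ -4cos(5t); 1·5/(s^2 + 25) ↔ sin(5t).

f(t) = -4*exp(5*t) + sin(5*t) - 4*cos(5*t)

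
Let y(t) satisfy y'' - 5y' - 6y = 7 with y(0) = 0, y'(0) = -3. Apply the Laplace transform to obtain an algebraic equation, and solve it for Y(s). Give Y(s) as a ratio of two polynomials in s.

Take the Laplace transform of both sides.
The derivative rules (L{y''} = s^2 Y - s·y(0) - y'(0) and L{y'} = sY - y(0), with y(0) = 0, y'(0) = -3) turn the left side into (s^2 - 5*s - 6)Y - (-3).
The right side is L{7} = 7/s.
So (s^2 - 5*s - 6)Y = 7/s + (-3).
Divide through and combine into a single rational function.

Y(s) = (-3*s + 7)/(s^3 - 5*s^2 - 6*s)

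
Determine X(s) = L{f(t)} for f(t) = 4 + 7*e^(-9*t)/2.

X(s) = 7/(2*(s + 9)) + 4/s

By linearity of the Laplace transform, transform each term separately.
L{4} = 4/s; (7/2)·[L{e^(-9t)} = 1/(s + 9)].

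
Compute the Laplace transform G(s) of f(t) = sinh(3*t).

L{sinh(3t)} = 3/(s^2 - 9).

G(s) = 3/(s^2 - 9)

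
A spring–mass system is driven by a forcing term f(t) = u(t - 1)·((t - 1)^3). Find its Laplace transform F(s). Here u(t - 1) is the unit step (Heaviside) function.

F(s) = 6*exp(-s)/s^4

By the second shifting theorem, L{u(t - c)·g(t - c)} = e^(-cs)·G(s) with c = 1 and G(s) = L{g(t)}.
L{t^3} = 3!/s^4 = 6/s^4.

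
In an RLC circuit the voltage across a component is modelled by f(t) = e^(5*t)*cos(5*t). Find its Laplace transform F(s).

L{cos(5t)} = s/(s^2 + 25).
By the first shifting theorem, multiplying by e^(5t) replaces s with s - 5.

F(s) = (s - 5)/((s - 5)^2 + 25)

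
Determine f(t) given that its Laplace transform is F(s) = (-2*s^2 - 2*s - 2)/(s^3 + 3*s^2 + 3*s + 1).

Factor the denominator: s^3 + 3*s^2 + 3*s + 1 = (s + 1)^3.
Partial fraction decomposition gives [-2/(s + 1)] + [2/(s + 1)^2] + [-2/(s + 1)^3].
Invert each term: -2/(s + 1) ↔ -2e^(-t); 2/(s + 1)^2 ↔ 2t·e^(-t); -2/(s + 1)^3 ↔ (-1)t^2·e^(-t).

f(t) = -t^2*exp(-t) + 2*t*exp(-t) - 2*exp(-t)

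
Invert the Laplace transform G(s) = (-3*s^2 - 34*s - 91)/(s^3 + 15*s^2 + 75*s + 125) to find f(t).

Factor the denominator: s^3 + 15*s^2 + 75*s + 125 = (s + 5)^3.
Partial fraction decomposition gives [-3/(s + 5)] + [-4/(s + 5)^2] + [4/(s + 5)^3].
Invert each term: -3/(s + 5) ↔ -3e^(-5t); -4/(s + 5)^2 ↔ -4t·e^(-5t); 4/(s + 5)^3 ↔ (2)t^2·e^(-5t).

f(t) = 2*t^2*exp(-5*t) - 4*t*exp(-5*t) - 3*exp(-5*t)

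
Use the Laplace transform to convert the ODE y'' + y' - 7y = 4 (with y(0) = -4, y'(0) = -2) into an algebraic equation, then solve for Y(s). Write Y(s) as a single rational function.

Apply the Laplace transform to the equation.
The derivative rules (L{y''} = s^2 Y - s·y(0) - y'(0) and L{y'} = sY - y(0), with y(0) = -4, y'(0) = -2) turn the left side into (s^2 + s - 7)Y - (-4*s - 6).
The right side is L{4} = 4/s.
So (s^2 + s - 7)Y = 4/s + (-4*s - 6).
Divide through and combine into a single rational function.

Y(s) = (-4*s^2 - 6*s + 4)/(s^3 + s^2 - 7*s)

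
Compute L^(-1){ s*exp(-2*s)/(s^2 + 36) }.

Heaviside(t - 2)*(cos(6*t - 12))

The factor e^(-2s) signals a time shift by c = 2 (second shifting theorem).
L{cos(6t)} = s/(s^2 + 36), so L^-1{s/(s^2 + 36)} = cos(6*t).
Hence the inverse is u(t - 2) times that function evaluated at t - 2.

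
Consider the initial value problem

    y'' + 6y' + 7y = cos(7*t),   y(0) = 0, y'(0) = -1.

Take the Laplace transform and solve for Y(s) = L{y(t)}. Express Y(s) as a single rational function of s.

Apply the Laplace transform to the equation.
The derivative rules (L{y''} = s^2 Y - s·y(0) - y'(0) and L{y'} = sY - y(0), with y(0) = 0, y'(0) = -1) turn the left side into (s^2 + 6*s + 7)Y - (-1).
The right side is L{cos(7*t)} = s/(s^2 + 49).
So (s^2 + 6*s + 7)Y = s/(s^2 + 49) + (-1).
Divide through and combine into a single rational function.

Y(s) = (-s^2 + s - 49)/(s^4 + 6*s^3 + 56*s^2 + 294*s + 343)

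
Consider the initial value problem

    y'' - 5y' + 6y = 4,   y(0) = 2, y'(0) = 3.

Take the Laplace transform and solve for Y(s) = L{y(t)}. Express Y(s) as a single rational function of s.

Take the Laplace transform of both sides.
The derivative rules (L{y''} = s^2 Y - s·y(0) - y'(0) and L{y'} = sY - y(0), with y(0) = 2, y'(0) = 3) turn the left side into (s^2 - 5*s + 6)Y - (2*s - 7).
The right side is L{4} = 4/s.
So (s^2 - 5*s + 6)Y = 4/s + (2*s - 7).
Solve for Y(s) and write it as one ratio of polynomials.

Y(s) = (2*s^2 - 7*s + 4)/(s^3 - 5*s^2 + 6*s)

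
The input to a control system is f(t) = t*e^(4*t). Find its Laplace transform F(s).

L{e^(4t)} = 1/(s - 4).
Then apply L{t·g(t)} = -d/ds[G(s)] with G(s) = 1/(s - 4):
differentiating 1 time and applying the sign gives (s - 4)^(-2).

F(s) = (s - 4)^(-2)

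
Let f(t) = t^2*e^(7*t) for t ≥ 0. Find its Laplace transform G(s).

L{e^(7t)} = 1/(s - 7).
Then apply L{t^2·g(t)} = (-1)^2 d^2/ds^2[H(s)] with H(s) = 1/(s - 7):
differentiating 2 times and applying the sign gives 2/(s - 7)^3.

G(s) = 2/(s - 7)^3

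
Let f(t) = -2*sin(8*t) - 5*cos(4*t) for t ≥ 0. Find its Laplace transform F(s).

The transform is linear, so treat each term independently.
(-2)·[L{sin(8t)} = 8/(s^2 + 64)]; (-5)·[L{cos(4t)} = s/(s^2 + 16)].

F(s) = -5*s/(s^2 + 16) - 16/(s^2 + 64)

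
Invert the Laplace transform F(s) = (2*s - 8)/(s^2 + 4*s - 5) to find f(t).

Factor the denominator: s^2 + 4*s - 5 = (s - 1)*(s + 5).
Partial fraction decomposition gives [-1/(s - 1)] + [3/(s + 5)].
Invert each term: -1/(s - 1) ↔ -e^(t); 3/(s + 5) ↔ 3e^(-5t).

f(t) = -exp(t) + 3*exp(-5*t)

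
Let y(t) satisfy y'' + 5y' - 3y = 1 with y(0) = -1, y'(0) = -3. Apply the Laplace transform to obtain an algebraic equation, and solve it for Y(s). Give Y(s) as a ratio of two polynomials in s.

Transform both sides with L{·}.
The derivative rules (L{y''} = s^2 Y - s·y(0) - y'(0) and L{y'} = sY - y(0), with y(0) = -1, y'(0) = -3) turn the left side into (s^2 + 5*s - 3)Y - (-s - 8).
The right side is L{1} = 1/s.
So (s^2 + 5*s - 3)Y = 1/s + (-s - 8).
Isolate Y and clear denominators.

Y(s) = (-s^2 - 8*s + 1)/(s^3 + 5*s^2 - 3*s)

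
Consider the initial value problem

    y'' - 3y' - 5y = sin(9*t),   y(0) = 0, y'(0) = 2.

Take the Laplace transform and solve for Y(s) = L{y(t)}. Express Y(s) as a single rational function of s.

Y(s) = (2*s^2 + 171)/(s^4 - 3*s^3 + 76*s^2 - 243*s - 405)

Take the Laplace transform of both sides.
Using L{y''} = s^2 Y - s·y(0) - y'(0) and L{y'} = sY - y(0), with y(0) = 0, y'(0) = 2, the left side becomes (s^2 - 3*s - 5)Y - (2).
The right side is L{sin(9*t)} = 9/(s^2 + 81).
So (s^2 - 3*s - 5)Y = 9/(s^2 + 81) + (2).
Solve for Y(s) and write it as one ratio of polynomials.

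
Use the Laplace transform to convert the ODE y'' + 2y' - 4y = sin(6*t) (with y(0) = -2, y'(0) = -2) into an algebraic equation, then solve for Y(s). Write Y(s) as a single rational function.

Y(s) = (-2*s^3 - 6*s^2 - 72*s - 210)/(s^4 + 2*s^3 + 32*s^2 + 72*s - 144)

Laplace-transform each side.
With L{y''} = s^2 Y - s·y(0) - y'(0) and L{y'} = sY - y(0), with y(0) = -2, y'(0) = -2: the LHS transforms to (s^2 + 2*s - 4)Y - (-2*s - 6).
The right side is L{sin(6*t)} = 6/(s^2 + 36).
So (s^2 + 2*s - 4)Y = 6/(s^2 + 36) + (-2*s - 6).
Divide through and combine into a single rational function.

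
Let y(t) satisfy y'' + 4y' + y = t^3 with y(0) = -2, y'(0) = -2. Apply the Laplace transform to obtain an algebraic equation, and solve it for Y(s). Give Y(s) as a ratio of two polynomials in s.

Y(s) = (-2*s^5 - 10*s^4 + 6)/(s^6 + 4*s^5 + s^4)

Transform both sides with L{·}.
Using L{y''} = s^2 Y - s·y(0) - y'(0) and L{y'} = sY - y(0), with y(0) = -2, y'(0) = -2, the left side becomes (s^2 + 4*s + 1)Y - (-2*s - 10).
The right side is L{t^3} = 6/s^4.
So (s^2 + 4*s + 1)Y = 6/s^4 + (-2*s - 10).
Solve for Y(s) and write it as one ratio of polynomials.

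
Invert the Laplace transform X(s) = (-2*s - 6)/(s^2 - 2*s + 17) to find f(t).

Complete the square in the denominator: s^2 - 2*s + 17 = (s - 1)^2 + 4^2.
Split the numerator to match: -2*s - 6 = -2·(s - 1) - 2·4.
Invert each term: -2·(s - 1)/((s - 1)^2 + 16) ↔ -2e^(t)cos(4t); -2·4/((s - 1)^2 + 16) ↔ -2e^(t)sin(4t).

f(t) = -2*exp(t)*sin(4*t) - 2*exp(t)*cos(4*t)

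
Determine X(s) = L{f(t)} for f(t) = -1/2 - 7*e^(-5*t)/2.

X(s) = -7/(2*(s + 5)) - 1/(2*s)

By linearity of the Laplace transform, transform each term separately.
(-7/2)·[L{e^(-5t)} = 1/(s + 5)]; L{-1/2} = (-1/2)/s.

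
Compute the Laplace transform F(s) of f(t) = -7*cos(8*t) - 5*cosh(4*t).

By linearity of the Laplace transform, transform each term separately.
(-5)·[L{cosh(4t)} = s/(s^2 - 16)]; (-7)·[L{cos(8t)} = s/(s^2 + 64)].

F(s) = -7*s/(s^2 + 64) - 5*s/(s^2 - 16)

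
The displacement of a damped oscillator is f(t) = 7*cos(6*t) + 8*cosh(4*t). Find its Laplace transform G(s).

G(s) = 7*s/(s^2 + 36) + 8*s/(s^2 - 16)

By linearity of the Laplace transform, transform each term separately.
(7)·[L{cos(6t)} = s/(s^2 + 36)]; (8)·[L{cosh(4t)} = s/(s^2 - 16)].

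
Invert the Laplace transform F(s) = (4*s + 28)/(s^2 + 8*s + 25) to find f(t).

Complete the square in the denominator: s^2 + 8*s + 25 = (s + 4)^2 + 3^2.
Split the numerator to match: 4*s + 28 = 4·(s + 4) + 4·3.
Invert each term: 4·(s + 4)/((s + 4)^2 + 9) ↔ 4e^(-4t)cos(3t); 4·3/((s + 4)^2 + 9) ↔ 4e^(-4t)sin(3t).

f(t) = 4*exp(-4*t)*sin(3*t) + 4*exp(-4*t)*cos(3*t)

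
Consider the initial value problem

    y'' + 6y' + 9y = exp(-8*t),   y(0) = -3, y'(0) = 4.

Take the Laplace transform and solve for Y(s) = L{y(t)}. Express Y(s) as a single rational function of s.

Y(s) = (-3*s^2 - 38*s - 111)/(s^3 + 14*s^2 + 57*s + 72)

Transform both sides with L{·}.
Using L{y''} = s^2 Y - s·y(0) - y'(0) and L{y'} = sY - y(0), with y(0) = -3, y'(0) = 4, the left side becomes (s^2 + 6*s + 9)Y - (-3*s - 14).
The right side is L{exp(-8*t)} = 1/(s + 8).
So (s^2 + 6*s + 9)Y = 1/(s + 8) + (-3*s - 14).
Solve for Y(s) and write it as one ratio of polynomials.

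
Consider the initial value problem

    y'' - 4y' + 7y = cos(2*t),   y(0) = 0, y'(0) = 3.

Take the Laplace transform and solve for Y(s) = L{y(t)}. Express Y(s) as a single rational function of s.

Y(s) = (3*s^2 + s + 12)/(s^4 - 4*s^3 + 11*s^2 - 16*s + 28)

Laplace-transform each side.
With L{y''} = s^2 Y - s·y(0) - y'(0) and L{y'} = sY - y(0), with y(0) = 0, y'(0) = 3: the LHS transforms to (s^2 - 4*s + 7)Y - (3).
The right side is L{cos(2*t)} = s/(s^2 + 4).
So (s^2 - 4*s + 7)Y = s/(s^2 + 4) + (3).
Divide through and combine into a single rational function.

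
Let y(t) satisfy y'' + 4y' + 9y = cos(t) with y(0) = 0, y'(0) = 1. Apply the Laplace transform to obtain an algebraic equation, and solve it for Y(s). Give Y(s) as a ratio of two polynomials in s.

Y(s) = (s^2 + s + 1)/(s^4 + 4*s^3 + 10*s^2 + 4*s + 9)

Transform both sides with L{·}.
With L{y''} = s^2 Y - s·y(0) - y'(0) and L{y'} = sY - y(0), with y(0) = 0, y'(0) = 1: the LHS transforms to (s^2 + 4*s + 9)Y - (1).
The right side is L{cos(t)} = s/(s^2 + 1).
So (s^2 + 4*s + 9)Y = s/(s^2 + 1) + (1).
Isolate Y and clear denominators.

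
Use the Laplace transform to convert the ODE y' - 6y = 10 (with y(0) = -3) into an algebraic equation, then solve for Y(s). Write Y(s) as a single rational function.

Take the Laplace transform of both sides.
The derivative rules (L{y'} = sY - y(0) = sY - (-3)) turn the left side into (s - 6)Y - (-3).
The right side is L{10} = 10/s.
So (s - 6)Y = 10/s + (-3).
Isolate Y and clear denominators.

Y(s) = (-3*s + 10)/(s^2 - 6*s)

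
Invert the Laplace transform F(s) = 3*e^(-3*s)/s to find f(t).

f(t) = Heaviside(t - 3)*(3)

The factor e^(-3s) signals a time shift by c = 3 (second shifting theorem).
L{3} = 3/s, so L^-1{3/s} = 3.
Hence the inverse is u(t - 3) times that function evaluated at t - 3.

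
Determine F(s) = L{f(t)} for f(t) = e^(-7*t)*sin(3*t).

L{sin(3t)} = 3/(s^2 + 9).
By the first shifting theorem, multiplying by e^(-7t) replaces s with s + 7.

F(s) = 3/((s + 7)^2 + 9)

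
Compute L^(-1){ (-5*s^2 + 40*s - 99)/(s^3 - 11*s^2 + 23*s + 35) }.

-4*exp(7*t) + 2*exp(5*t) - 3*exp(-t)

Factor the denominator: s^3 - 11*s^2 + 23*s + 35 = (s - 7)*(s - 5)*(s + 1).
Partial fraction decomposition gives [-3/(s + 1)] + [-4/(s - 7)] + [2/(s - 5)].
Invert each term: -3/(s + 1) ↔ -3e^(-t); -4/(s - 7) ↔ -4e^(7t); 2/(s - 5) ↔ 2e^(5t).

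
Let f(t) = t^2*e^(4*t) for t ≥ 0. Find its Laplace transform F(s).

F(s) = 2/(s - 4)^3

L{e^(4t)} = 1/(s - 4).
Then apply L{t^2·g(t)} = (-1)^2 d^2/ds^2[G(s)] with G(s) = 1/(s - 4):
differentiating 2 times and applying the sign gives 2/(s - 4)^3.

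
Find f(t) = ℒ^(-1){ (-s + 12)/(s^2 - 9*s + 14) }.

f(t) = exp(7*t) - 2*exp(2*t)

Factor the denominator: s^2 - 9*s + 14 = (s - 7)*(s - 2).
Partial fraction decomposition gives [1/(s - 7)] + [-2/(s - 2)].
Invert each term: 1/(s - 7) ↔ e^(7t); -2/(s - 2) ↔ -2e^(2t).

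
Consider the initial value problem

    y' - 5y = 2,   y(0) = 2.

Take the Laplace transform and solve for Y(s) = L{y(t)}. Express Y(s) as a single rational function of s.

Y(s) = (2*s + 2)/(s^2 - 5*s)

Take the Laplace transform of both sides.
Using L{y'} = sY - y(0) = sY - 2, the left side becomes (s - 5)Y - (2).
The right side is L{2} = 2/s.
So (s - 5)Y = 2/s + (2).
Solve for Y(s) and write it as one ratio of polynomials.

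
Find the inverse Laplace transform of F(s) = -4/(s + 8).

-4*exp(-8*t)

Since L{e^(-8t)} = 1/(s + 8), the inverse is e^(-8*t), scaled by -4.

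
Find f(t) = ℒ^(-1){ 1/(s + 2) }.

f(t) = exp(-2*t)

Since L{e^(-2t)} = 1/(s + 2), the inverse is exp(-2*t).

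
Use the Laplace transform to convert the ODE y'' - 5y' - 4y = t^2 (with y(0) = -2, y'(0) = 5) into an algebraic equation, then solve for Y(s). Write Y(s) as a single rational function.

Y(s) = (-2*s^4 + 15*s^3 + 2)/(s^5 - 5*s^4 - 4*s^3)

Transform both sides with L{·}.
The derivative rules (L{y''} = s^2 Y - s·y(0) - y'(0) and L{y'} = sY - y(0), with y(0) = -2, y'(0) = 5) turn the left side into (s^2 - 5*s - 4)Y - (-2*s + 15).
The right side is L{t^2} = 2/s^3.
So (s^2 - 5*s - 4)Y = 2/s^3 + (-2*s + 15).
Divide through and combine into a single rational function.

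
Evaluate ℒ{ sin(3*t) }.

L{sin(3t)} = 3/(s^2 + 9).

3/(s^2 + 9)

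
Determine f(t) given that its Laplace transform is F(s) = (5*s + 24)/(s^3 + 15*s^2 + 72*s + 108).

Factor the denominator: s^3 + 15*s^2 + 72*s + 108 = (s + 3)*(s + 6)^2.
Partial fraction decomposition gives [-1/(s + 6)] + [2/(s + 6)^2] + [1/(s + 3)].
Invert each term: -1/(s + 6) ↔ -e^(-6t); 2/(s + 6)^2 ↔ 2t·e^(-6t); 1/(s + 3) ↔ e^(-3t).

f(t) = 2*t*exp(-6*t) + exp(-3*t) - exp(-6*t)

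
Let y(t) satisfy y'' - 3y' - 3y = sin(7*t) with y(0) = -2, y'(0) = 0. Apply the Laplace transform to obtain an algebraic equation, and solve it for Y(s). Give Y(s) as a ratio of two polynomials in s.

Y(s) = (-2*s^3 + 6*s^2 - 98*s + 301)/(s^4 - 3*s^3 + 46*s^2 - 147*s - 147)

Transform both sides with L{·}.
The derivative rules (L{y''} = s^2 Y - s·y(0) - y'(0) and L{y'} = sY - y(0), with y(0) = -2, y'(0) = 0) turn the left side into (s^2 - 3*s - 3)Y - (-2*s + 6).
The right side is L{sin(7*t)} = 7/(s^2 + 49).
So (s^2 - 3*s - 3)Y = 7/(s^2 + 49) + (-2*s + 6).
Isolate Y and clear denominators.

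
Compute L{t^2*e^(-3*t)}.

L{e^(-3t)} = 1/(s + 3).
Then apply L{t^2·g(t)} = (-1)^2 d^2/ds^2[H(s)] with H(s) = 1/(s + 3):
differentiating 2 times and applying the sign gives 2/(s + 3)^3.

2/(s + 3)^3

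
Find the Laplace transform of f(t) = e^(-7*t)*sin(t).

L{sin(t)} = 1/(s^2 + 1).
By the first shifting theorem, multiplying by e^(-7t) replaces s with s + 7.

1/((s + 7)^2 + 1)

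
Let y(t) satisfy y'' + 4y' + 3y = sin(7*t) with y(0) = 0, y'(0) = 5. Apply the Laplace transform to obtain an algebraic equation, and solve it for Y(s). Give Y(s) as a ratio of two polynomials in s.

Y(s) = (5*s^2 + 252)/(s^4 + 4*s^3 + 52*s^2 + 196*s + 147)

Apply the Laplace transform to the equation.
Using L{y''} = s^2 Y - s·y(0) - y'(0) and L{y'} = sY - y(0), with y(0) = 0, y'(0) = 5, the left side becomes (s^2 + 4*s + 3)Y - (5).
The right side is L{sin(7*t)} = 7/(s^2 + 49).
So (s^2 + 4*s + 3)Y = 7/(s^2 + 49) + (5).
Divide through and combine into a single rational function.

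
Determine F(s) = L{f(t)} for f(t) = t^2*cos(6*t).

L{cos(6t)} = s/(s^2 + 36).
Then apply L{t^2·g(t)} = (-1)^2 d^2/ds^2[G(s)] with G(s) = s/(s^2 + 36):
differentiating 2 times and applying the sign gives 2*s*(s^2 - 108)/(s^2 + 36)^3.

F(s) = 2*s*(s^2 - 108)/(s^2 + 36)^3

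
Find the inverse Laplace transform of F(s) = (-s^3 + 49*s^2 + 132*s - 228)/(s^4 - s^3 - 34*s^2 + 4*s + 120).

Factor the denominator: s^4 - s^3 - 34*s^2 + 4*s + 120 = (s - 6)*(s - 2)*(s + 2)*(s + 5).
Partial fraction decomposition gives [6/(s - 6)] + [-3/(s + 2)] + [-2/(s - 2)] + [-2/(s + 5)].
Invert each term: 6/(s - 6) ↔ 6e^(6t); -3/(s + 2) ↔ -3e^(-2t); -2/(s - 2) ↔ -2e^(2t); -2/(s + 5) ↔ -2e^(-5t).

6*exp(6*t) - 2*exp(2*t) - 3*exp(-2*t) - 2*exp(-5*t)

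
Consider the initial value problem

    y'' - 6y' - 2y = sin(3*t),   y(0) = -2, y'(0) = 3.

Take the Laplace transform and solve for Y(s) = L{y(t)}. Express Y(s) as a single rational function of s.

Y(s) = (-2*s^3 + 15*s^2 - 18*s + 138)/(s^4 - 6*s^3 + 7*s^2 - 54*s - 18)

Take the Laplace transform of both sides.
Using L{y''} = s^2 Y - s·y(0) - y'(0) and L{y'} = sY - y(0), with y(0) = -2, y'(0) = 3, the left side becomes (s^2 - 6*s - 2)Y - (-2*s + 15).
The right side is L{sin(3*t)} = 3/(s^2 + 9).
So (s^2 - 6*s - 2)Y = 3/(s^2 + 9) + (-2*s + 15).
Isolate Y and clear denominators.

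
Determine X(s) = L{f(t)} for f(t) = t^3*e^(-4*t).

L{t^3} = 3!/s^4 = 6/s^4.
By the first shifting theorem, multiplying by e^(-4t) replaces s with s + 4.

X(s) = 6/(s + 4)^4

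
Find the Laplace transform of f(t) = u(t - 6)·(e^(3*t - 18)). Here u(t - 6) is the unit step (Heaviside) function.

exp(-6*s)/(s - 3)

By the second shifting theorem, L{u(t - c)·g(t - c)} = e^(-cs)·G(s) with c = 6 and G(s) = L{g(t)}.
L{e^(3t)} = 1/(s - 3).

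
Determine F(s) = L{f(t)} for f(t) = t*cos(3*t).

L{cos(3t)} = s/(s^2 + 9).
Then apply L{t·g(t)} = -d/ds[G(s)] with G(s) = s/(s^2 + 9):
differentiating 1 time and applying the sign gives (s - 3)*(s + 3)/(s^2 + 9)^2.

F(s) = (s - 3)*(s + 3)/(s^2 + 9)^2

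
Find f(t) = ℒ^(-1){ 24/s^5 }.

Since L{t^4} = 4!/s^5 = 24/s^5, the inverse is t^4.

f(t) = t^4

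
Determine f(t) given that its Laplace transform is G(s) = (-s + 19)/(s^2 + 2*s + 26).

Complete the square in the denominator: s^2 + 2*s + 26 = (s + 1)^2 + 5^2.
Split the numerator to match: -s + 19 = -1·(s + 1) + 4·5.
Invert each term: -1·(s + 1)/((s + 1)^2 + 25) ↔ -e^(-t)cos(5t); 4·5/((s + 1)^2 + 25) ↔ 4e^(-t)sin(5t).

f(t) = 4*exp(-t)*sin(5*t) - exp(-t)*cos(5*t)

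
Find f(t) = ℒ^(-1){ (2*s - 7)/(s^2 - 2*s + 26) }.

Complete the square in the denominator: s^2 - 2*s + 26 = (s - 1)^2 + 5^2.
Split the numerator to match: 2*s - 7 = 2·(s - 1) - 1·5.
Invert each term: 2·(s - 1)/((s - 1)^2 + 25) ↔ 2e^(t)cos(5t); -1·5/((s - 1)^2 + 25) ↔ -e^(t)sin(5t).

f(t) = -exp(t)*sin(5*t) + 2*exp(t)*cos(5*t)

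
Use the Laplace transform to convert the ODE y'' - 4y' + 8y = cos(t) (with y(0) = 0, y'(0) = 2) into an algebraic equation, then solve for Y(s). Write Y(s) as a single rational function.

Y(s) = (2*s^2 + s + 2)/(s^4 - 4*s^3 + 9*s^2 - 4*s + 8)

Take the Laplace transform of both sides.
With L{y''} = s^2 Y - s·y(0) - y'(0) and L{y'} = sY - y(0), with y(0) = 0, y'(0) = 2: the LHS transforms to (s^2 - 4*s + 8)Y - (2).
The right side is L{cos(t)} = s/(s^2 + 1).
So (s^2 - 4*s + 8)Y = s/(s^2 + 1) + (2).
Solve for Y(s) and write it as one ratio of polynomials.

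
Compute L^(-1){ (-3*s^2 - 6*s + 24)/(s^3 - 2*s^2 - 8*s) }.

Factor the denominator: s^3 - 2*s^2 - 8*s = s*(s - 4)*(s + 2).
Partial fraction decomposition gives [-2/(s - 4)] + [-3/s] + [2/(s + 2)].
Invert each term: -2/(s - 4) ↔ -2e^(4t); -3/(s - 0) ↔ -3e^(0t); 2/(s + 2) ↔ 2e^(-2t).

-2*exp(4*t) - 3 + 2*exp(-2*t)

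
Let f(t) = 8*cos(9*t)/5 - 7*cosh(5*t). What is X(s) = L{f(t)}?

The transform is linear, so treat each term independently.
(8/5)·[L{cos(9t)} = s/(s^2 + 81)]; (-7)·[L{cosh(5t)} = s/(s^2 - 25)].

X(s) = 8*s/(5*(s^2 + 81)) - 7*s/(s^2 - 25)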